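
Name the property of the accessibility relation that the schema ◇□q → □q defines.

Replacing q by ¬q and contraposing gives the equivalent schema ◇q → □◇q.
Suppose ◇q→□◇q is valid. Take Rxy, Rxz and set V(q)={y}. Then ◇q at x, so □◇q at x, so ◇q at z, so some w with Rzw has q; w=y, i.e. Rzy. By symmetry of the argument, Ryz.

The Euclidean property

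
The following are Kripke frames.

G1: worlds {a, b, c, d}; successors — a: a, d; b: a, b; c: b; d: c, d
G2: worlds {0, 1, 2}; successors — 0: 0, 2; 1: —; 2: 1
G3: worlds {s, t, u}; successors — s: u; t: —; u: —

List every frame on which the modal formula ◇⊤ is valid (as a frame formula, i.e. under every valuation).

The schema corresponds to seriality: ∀x ∃y Rxy.
G1: ✓.
G2: fails — world 1 has no successor.
G3: fails — world t has no successor.

G1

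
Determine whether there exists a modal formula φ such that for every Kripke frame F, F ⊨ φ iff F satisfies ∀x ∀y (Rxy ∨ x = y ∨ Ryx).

No

Any modally definable frame class is closed under disjoint unions.
Take 4 disjoint single-world reflexive frames: each is trivially connected, but their disjoint union has 4 worlds with no edge between distinct components, so it is not connected.
Hence connectedness of R is not modally definable.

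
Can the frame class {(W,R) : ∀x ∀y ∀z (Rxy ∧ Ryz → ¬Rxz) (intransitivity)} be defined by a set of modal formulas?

No — not modally definable

Modal frame validity is preserved under surjective bounded morphisms.
The 7-cycle (worlds w0,w1,w2,w3,w4,w5,w6 with w0→w1→w2→w3→w4→w5→w6→w0) is intransitive. Mapping every world to a single reflexive point • is a surjective bounded morphism; the reflexive point is not intransitive (R••∧R•• but R••).
So no modal formula (or set of formulas) defines exactly the intransitive frames.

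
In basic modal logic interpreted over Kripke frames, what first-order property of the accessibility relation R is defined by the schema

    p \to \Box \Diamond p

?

Suppose p→□◇p is valid. Take Rxy and set V(p)={x}. Then p at x, so □◇p at x, so ◇p at y, so some z with Ryz has p; z=x, i.e. Ryx.

symmetry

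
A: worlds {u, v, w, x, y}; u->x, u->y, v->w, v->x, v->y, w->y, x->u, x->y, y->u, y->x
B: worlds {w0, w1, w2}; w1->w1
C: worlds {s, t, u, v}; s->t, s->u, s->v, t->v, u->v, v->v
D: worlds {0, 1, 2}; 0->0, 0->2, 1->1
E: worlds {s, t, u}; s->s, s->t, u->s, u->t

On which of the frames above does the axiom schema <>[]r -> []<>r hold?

B, C

Frame correspondent (Sahlqvist): forall x forall y forall z (Rxy & Rxz -> exists w (Ryw & Rzw)) — i.e. convergence.
A: fails — Rvw and Rvy but w and y have no common successor.
B: satisfies the condition.
C: satisfies the condition.
D: fails — R00 and R02 but 0 and 2 have no common successor.
E: fails — Rss and Rst but s and t have no common successor.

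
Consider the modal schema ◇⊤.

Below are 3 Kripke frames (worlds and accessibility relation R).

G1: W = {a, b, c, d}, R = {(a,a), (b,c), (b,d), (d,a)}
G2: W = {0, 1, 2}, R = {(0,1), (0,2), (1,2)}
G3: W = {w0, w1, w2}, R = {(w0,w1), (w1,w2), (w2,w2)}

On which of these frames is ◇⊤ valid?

G3

This is the axiom for seriality; its first-order frame correspondent is ∀x ∃y Rxy.
G1: fails — world c has no successor.
G2: fails — world 2 has no successor.
G3: holds.
Valid on: G3.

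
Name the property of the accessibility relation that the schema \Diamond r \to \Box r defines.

Suppose ◇r→□r is valid. Take Rxy, Rxz and set V(r)={y}. Then ◇r at x, so □r at x, so r at z, i.e. z=y.

partial functionality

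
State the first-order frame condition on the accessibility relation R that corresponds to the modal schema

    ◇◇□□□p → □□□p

∀x ∀y ∀z ((xR²y ∧ xR³z) → ∃w (yR³w ∧ z = w))

This is a Sahlqvist (Geach-type) schema ◇^2□^3p → □^3◇^0p.
Minimal-valuation argument: fix x; take any y with xR^2y and any z with xR^3z. Set V(p) to the set of worlds R-reachable from y in exactly 3 steps. Then □^3p holds at y, so the antecedent holds at x; validity forces ◇^0p at z, giving a w with zR^0w and yR^3w.
First-order correspondent: ∀x ∀y ∀z ((xR²y ∧ xR³z) → ∃w (yR³w ∧ z = w)).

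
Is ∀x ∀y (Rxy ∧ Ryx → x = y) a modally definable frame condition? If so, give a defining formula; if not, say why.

No

Any modally definable frame class is closed under surjective bounded morphisms.
The 4-cycle (worlds s,t,u,v with s→t→u→v→s) is antisymmetric. Sending even-indexed worlds to s and odd-indexed worlds to t is a surjective bounded morphism onto the two-world frame with s↔t, which is not antisymmetric.
So the class is not modally definable.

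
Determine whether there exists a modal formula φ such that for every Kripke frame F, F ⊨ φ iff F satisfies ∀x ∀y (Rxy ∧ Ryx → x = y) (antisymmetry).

Any modally definable frame class is closed under surjective bounded morphisms.
The 4-cycle (worlds w0,w1,w2,w3 with w0→w1→w2→w3→w0) is antisymmetric. Sending even-indexed worlds to s and odd-indexed worlds to t is a surjective bounded morphism onto the two-world frame with s↔t, which is not antisymmetric.
So the class is not modally definable.

No — not modally definable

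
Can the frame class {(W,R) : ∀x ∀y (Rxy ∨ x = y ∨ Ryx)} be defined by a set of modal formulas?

No

Any modally definable frame class is closed under disjoint unions.
Take 4 disjoint single-world reflexive frames: each is trivially connected, but their disjoint union has 4 worlds with no edge between distinct components, so it is not connected.
So the class is not modally definable.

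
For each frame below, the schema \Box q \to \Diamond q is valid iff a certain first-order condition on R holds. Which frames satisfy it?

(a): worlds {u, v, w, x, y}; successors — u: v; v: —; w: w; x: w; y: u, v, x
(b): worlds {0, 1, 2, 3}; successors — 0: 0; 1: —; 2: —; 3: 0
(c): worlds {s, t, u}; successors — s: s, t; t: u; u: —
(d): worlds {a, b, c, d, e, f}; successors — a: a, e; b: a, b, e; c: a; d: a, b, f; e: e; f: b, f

(d)

Frame correspondent (Sahlqvist): \forall x \exists y Rxy — i.e. seriality.
(a): fails — world v has no successor.
(b): fails — world 1 has no successor.
(c): fails — world u has no successor.
(d): condition met.
Valid on: (d).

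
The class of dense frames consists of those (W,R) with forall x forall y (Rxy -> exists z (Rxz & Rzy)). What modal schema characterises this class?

The condition is density. The C4 schema □□q → □q defines it.
Suppose □□q→□q is valid. Take Rxy and set V(q)={w : xR²w}. Then □□q at x, so □q at x, so q at y, i.e. ∃z(Rxz∧Rzy).

□□q → □q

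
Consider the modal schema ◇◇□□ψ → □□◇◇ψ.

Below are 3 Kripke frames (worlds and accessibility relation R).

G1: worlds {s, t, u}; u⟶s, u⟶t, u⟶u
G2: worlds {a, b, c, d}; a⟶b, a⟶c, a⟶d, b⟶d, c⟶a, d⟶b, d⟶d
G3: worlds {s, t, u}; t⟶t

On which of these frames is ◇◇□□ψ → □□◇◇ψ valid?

G2, G3

The schema corresponds to a generalized confluence (Geach) condition: ∀x ∀y ∀z ((xR²y ∧ xR²z) → ∃w (yR²w ∧ zR²w)).
G1: fails — uR²s, uR²s but no w with sR²w and sR²w.
G2: satisfies the condition.
G3: satisfies the condition.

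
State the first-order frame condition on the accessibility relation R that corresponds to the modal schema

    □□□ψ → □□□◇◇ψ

∀x ∀z (xR³z → ∃w (xR³w ∧ zR²w))

This is a Sahlqvist (Geach-type) schema ◇^0□^3ψ → □^3◇^2ψ.
Minimal-valuation argument: fix x; take any y with xR^0y and any z with xR^3z. Set V(ψ) to the set of worlds R-reachable from y in exactly 3 steps. Then □^3ψ holds at y, so the antecedent holds at x; validity forces ◇^2ψ at z, giving a w with zR^2w and yR^3w.
First-order correspondent: ∀x ∀z (xR³z → ∃w (xR³w ∧ zR²w)).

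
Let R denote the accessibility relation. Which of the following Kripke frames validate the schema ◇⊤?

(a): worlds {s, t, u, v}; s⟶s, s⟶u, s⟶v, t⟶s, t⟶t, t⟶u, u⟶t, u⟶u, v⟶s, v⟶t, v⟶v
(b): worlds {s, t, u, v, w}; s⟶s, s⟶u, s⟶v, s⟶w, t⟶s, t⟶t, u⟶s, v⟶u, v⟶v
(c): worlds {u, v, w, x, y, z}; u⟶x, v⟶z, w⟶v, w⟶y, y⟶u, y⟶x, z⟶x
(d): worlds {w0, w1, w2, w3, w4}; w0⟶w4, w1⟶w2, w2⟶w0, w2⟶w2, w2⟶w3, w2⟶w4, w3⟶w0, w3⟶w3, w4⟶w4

(a), (d)

This is the axiom for seriality; its first-order frame correspondent is ∀x ∃y Rxy.
(a): satisfies the condition.
(b): fails — world w has no successor.
(c): fails — world x has no successor.
(d): satisfies the condition.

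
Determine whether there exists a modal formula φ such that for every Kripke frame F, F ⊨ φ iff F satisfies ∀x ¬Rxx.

No — not modally definable

If a class were modally definable it would be closed under surjective bounded morphisms (Goldblatt–Thomason).
The 2-cycle (worlds 0,1 with 0→1→0) is irreflexive, and the map sending every world to a single reflexive point • is a surjective bounded morphism (forth: every edge maps to (•,•); back: every world has a successor). So any modal formula valid on the 2-cycle is also valid on the reflexive point, which is not irreflexive.
Hence irreflexivity is not modally definable.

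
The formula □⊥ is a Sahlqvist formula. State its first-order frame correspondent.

□⊥ is valid iff no world has any successor (otherwise □⊥ fails at any world with one).
Conversely, any frame satisfying ∀x ∀y ¬Rxy validates the schema.
So the correspondent is emptiness of R.

emptiness of R: ∀x ∀y ¬Rxy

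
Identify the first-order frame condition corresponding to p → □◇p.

Suppose p→□◇p is valid. Take Rxy and set V(p)={x}. Then p at x, so □◇p at x, so ◇p at y, so some z with Ryz has p; z=x, i.e. Ryx.

symmetry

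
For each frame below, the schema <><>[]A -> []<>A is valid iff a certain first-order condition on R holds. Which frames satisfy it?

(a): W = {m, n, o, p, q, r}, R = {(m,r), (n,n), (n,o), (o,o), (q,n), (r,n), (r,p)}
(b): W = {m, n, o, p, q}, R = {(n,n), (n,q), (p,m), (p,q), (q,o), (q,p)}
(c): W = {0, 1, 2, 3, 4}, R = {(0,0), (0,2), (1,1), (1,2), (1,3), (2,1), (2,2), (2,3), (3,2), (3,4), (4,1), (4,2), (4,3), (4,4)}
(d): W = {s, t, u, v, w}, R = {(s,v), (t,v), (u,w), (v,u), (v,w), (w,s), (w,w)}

This is the axiom for a generalized confluence (Geach) condition; its first-order frame correspondent is forall x forall y forall z ((x R^2 y & xRz) -> exists w (yRw & zRw)).
(a): fails — mR²p, mRr but no w with pRw and rRw.
(b): fails — nR²n, nRq but no w with nRw and qRw.
(c): condition met.
(d): fails — uR²s, uRw but no w* with sRw* and wRw*.
Valid on: (c).

(c)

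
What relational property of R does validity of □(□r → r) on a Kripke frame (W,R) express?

Shift-reflexivity

Suppose □(□r→r) is valid. Take Rxy and set V(r)={w : Ryw}. Then at y, □r holds; since □(□r→r) at x, □r→r at y, so r at y, i.e. Ryy.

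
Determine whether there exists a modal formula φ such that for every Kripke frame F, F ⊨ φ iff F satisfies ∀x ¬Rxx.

Not definable by any modal formula

Any modally definable frame class is closed under surjective bounded morphisms.
The 3-cycle (worlds w0,w1,w2 with w0→w1→w2→w0) is irreflexive, and the map sending every world to a single reflexive point • is a surjective bounded morphism (forth: every edge maps to (•,•); back: every world has a successor). So any modal formula valid on the 3-cycle is also valid on the reflexive point, which is not irreflexive.
So the class is not modally definable.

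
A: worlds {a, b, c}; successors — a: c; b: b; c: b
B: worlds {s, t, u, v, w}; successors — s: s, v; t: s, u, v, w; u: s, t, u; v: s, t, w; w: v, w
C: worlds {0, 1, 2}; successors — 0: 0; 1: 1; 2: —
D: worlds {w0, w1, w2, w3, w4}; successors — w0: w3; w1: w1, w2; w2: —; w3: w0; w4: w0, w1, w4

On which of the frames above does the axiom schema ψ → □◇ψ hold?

The schema corresponds to symmetry: ∀x ∀y (Rxy → Ryx).
A: fails — Rac but not Rca.
B: fails — Rus but not Rsu.
C: holds.
D: fails — Rw1w2 but not Rw2w1.
Valid on: C.

C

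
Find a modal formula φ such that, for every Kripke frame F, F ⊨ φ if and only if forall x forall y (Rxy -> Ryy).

The condition is shift-reflexivity. The T□ schema □(□p → p) defines it.
Suppose □(□p→p) is valid. Take Rxy and set V(p)={w : Ryw}. Then at y, □p holds; since □(□p→p) at x, □p→p at y, so p at y, i.e. Ryy.

□(□p → p)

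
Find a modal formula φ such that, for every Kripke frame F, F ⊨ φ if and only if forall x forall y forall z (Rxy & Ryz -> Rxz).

□p → □□p

A defining formula is □p → □□p (the 4 axiom).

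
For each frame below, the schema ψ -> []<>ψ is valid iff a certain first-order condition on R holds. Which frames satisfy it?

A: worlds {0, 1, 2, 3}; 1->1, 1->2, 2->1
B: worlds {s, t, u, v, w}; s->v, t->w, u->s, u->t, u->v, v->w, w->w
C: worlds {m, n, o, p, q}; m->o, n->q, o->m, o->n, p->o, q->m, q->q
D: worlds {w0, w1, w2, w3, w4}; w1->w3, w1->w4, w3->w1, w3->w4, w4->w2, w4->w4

A

The schema corresponds to symmetry: forall x forall y (Rxy -> Ryx).
A: satisfies the condition.
B: fails — Ruv but not Rvu.
C: fails — Ron but not Rno.
D: fails — Rw4w2 but not Rw2w4.
Valid on: A.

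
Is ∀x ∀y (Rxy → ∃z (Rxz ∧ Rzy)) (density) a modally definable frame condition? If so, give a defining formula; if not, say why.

Yes: it is density, defined by the C4 schema □□r → □r.
Suppose □□r→□r is valid. Take Rxy and set V(r)={w : xR²w}. Then □□r at x, so □r at x, so r at y, i.e. ∃z(Rxz∧Rzy).

Yes — defined by □□r → □r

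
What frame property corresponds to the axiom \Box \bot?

emptiness of R

This schema is the Ver axiom.
Its frame correspondent is emptiness of R — \forall x \forall y \neg Rxy.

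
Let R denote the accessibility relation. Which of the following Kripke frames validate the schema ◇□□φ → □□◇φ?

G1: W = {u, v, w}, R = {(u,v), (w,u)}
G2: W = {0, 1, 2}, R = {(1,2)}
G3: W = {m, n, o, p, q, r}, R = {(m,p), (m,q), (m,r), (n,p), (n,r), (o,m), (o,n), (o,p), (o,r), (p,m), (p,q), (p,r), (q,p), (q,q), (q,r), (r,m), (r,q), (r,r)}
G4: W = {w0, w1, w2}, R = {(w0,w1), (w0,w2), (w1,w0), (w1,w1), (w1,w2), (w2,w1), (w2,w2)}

G2, G3, G4

The schema corresponds to a generalized confluence (Geach) condition: ∀x ∀y ∀z ((xRy ∧ xR²z) → ∃w (yR²w ∧ zRw)).
G1: fails — wRu, wR²v but no t with uR²t and vRt.
G2: ✓.
G3: ✓.
G4: ✓.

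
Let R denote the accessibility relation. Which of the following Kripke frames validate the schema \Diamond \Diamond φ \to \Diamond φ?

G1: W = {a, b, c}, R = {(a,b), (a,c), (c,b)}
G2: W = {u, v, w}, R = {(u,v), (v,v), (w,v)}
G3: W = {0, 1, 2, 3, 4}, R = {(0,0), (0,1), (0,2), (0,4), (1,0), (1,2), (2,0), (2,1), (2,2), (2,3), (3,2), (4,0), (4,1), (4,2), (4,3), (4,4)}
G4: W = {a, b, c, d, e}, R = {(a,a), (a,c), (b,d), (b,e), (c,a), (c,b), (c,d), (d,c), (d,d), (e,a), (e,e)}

Frame correspondent (Sahlqvist): \forall x \forall y \forall z (Rxy \wedge Ryz \to Rxz) — i.e. transitivity.
G1: ✓.
G2: ✓.
G3: fails — R10 and R01 but not R11.
G4: fails — Rcd and Rdc but not Rcc.

G1, G2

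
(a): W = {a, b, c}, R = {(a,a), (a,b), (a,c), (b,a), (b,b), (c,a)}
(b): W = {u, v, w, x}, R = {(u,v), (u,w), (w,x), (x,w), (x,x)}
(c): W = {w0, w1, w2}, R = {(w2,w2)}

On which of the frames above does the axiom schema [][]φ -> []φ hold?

(a), (c)

The schema corresponds to density: forall x forall y (Rxy -> exists z (Rxz & Rzy)).
(a): satisfies the condition.
(b): fails — Ruv but no z with Ruz and Rzv.
(c): satisfies the condition.
Valid on: (a), (c).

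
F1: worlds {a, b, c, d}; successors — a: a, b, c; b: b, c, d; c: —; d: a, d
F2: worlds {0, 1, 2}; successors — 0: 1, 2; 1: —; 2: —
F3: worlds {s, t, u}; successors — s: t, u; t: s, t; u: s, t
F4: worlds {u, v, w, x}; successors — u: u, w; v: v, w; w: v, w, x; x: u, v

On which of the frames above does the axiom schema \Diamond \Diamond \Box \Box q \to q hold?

Frame correspondent (Sahlqvist): \forall x \forall y (x R^2 y \to \exists w (y R^2 w \wedge x = w)) — i.e. a generalized confluence (Geach) condition.
F1: fails — aR²c but no w with cR²w and a=w.
F2: satisfies the condition.
F3: fails — uR²s but no w with sR²w and u=w.
F4: fails — uR²v but no t with vR²t and u=t.

F2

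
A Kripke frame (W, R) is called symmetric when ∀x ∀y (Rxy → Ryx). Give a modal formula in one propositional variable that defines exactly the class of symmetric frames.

The condition is symmetry. The B schema ψ → □◇ψ defines it.
Suppose ψ→□◇ψ is valid. Take Rxy and set V(ψ)={x}. Then ψ at x, so □◇ψ at x, so ◇ψ at y, so some z with Ryz has ψ; z=x, i.e. Ryx.

ψ → □◇ψ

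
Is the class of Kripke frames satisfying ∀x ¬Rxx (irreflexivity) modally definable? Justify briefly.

Not modally definable

Any modally definable frame class is closed under surjective bounded morphisms.
The 5-cycle (worlds s,t,u,v,w with s→t→u→v→w→s) is irreflexive, and the map sending every world to a single reflexive point • is a surjective bounded morphism (forth: every edge maps to (•,•); back: every world has a successor). So any modal formula valid on the 5-cycle is also valid on the reflexive point, which is not irreflexive.
So the class is not modally definable.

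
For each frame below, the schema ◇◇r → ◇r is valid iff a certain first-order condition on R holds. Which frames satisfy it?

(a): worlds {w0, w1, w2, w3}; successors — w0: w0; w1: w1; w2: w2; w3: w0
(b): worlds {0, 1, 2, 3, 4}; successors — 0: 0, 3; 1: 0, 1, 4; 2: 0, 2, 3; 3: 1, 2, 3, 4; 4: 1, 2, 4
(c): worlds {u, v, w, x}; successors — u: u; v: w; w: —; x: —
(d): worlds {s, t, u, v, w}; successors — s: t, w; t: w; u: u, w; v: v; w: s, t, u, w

The schema corresponds to transitivity: ∀x ∀y ∀z (Rxy ∧ Ryz → Rxz).
(a): ✓.
(b): fails — R10 and R03 but not R13.
(c): ✓.
(d): fails — Ruw and Rwt but not Rut.
Valid on: (a), (c).

(a), (c)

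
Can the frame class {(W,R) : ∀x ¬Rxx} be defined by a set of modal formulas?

Modal frame validity is preserved under surjective bounded morphisms.
The 2-cycle (worlds s,t with s→t→s) is irreflexive, and the map sending every world to a single reflexive point • is a surjective bounded morphism (forth: every edge maps to (•,•); back: every world has a successor). So any modal formula valid on the 2-cycle is also valid on the reflexive point, which is not irreflexive.
So no modal formula (or set of formulas) defines exactly the irreflexive frames.

No — not modally definable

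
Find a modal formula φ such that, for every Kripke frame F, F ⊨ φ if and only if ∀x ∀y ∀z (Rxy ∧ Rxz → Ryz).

◇q → □◇q

The condition is the Euclidean property. The 5 schema ◇q → □◇q defines it.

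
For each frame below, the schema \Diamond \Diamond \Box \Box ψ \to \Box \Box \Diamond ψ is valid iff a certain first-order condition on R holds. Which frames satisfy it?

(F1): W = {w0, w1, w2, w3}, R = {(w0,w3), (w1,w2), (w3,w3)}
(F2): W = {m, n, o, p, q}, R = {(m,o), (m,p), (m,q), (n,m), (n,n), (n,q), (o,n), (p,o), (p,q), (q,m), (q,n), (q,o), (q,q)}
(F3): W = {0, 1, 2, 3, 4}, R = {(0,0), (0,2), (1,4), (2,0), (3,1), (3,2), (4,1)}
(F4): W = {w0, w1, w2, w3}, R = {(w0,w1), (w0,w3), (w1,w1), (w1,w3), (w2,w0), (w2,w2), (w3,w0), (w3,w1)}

(F1), (F2)

This is the axiom for a generalized confluence (Geach) condition; its first-order frame correspondent is \forall x \forall y \forall z ((x R^2 y \wedge x R^2 z) \to \exists w (y R^2 w \wedge zRw)).
(F1): ✓.
(F2): ✓.
(F3): fails — 1R²1, 1R²1 but no w with 1R²w and 1Rw.
(F4): fails — w2R²w3, w2R²w2 but no w with w3R²w and w2Rw.
Valid on: (F1), (F2).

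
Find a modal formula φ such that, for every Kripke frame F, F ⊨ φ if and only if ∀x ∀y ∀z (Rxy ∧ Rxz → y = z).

◇p → □p

This is partial functionality; the standard corresponding axiom is CD: ◇p → □p.
Suppose ◇p→□p is valid. Take Rxy, Rxz and set V(p)={y}. Then ◇p at x, so □p at x, so p at z, i.e. z=y.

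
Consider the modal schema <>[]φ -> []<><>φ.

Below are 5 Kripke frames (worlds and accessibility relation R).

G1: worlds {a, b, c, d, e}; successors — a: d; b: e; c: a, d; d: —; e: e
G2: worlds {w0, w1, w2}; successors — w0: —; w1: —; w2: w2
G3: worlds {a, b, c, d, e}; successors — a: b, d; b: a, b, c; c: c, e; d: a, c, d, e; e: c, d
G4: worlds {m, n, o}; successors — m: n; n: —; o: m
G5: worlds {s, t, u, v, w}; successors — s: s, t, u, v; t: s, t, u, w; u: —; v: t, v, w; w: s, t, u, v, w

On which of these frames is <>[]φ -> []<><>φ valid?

The schema corresponds to a generalized confluence (Geach) condition: forall x forall y forall z ((xRy & xRz) -> exists w (yRw & z R^2 w)).
G1: fails — aRd, aRd but no w with dRw and dR²w.
G2: condition met.
G3: condition met.
G4: fails — mRn, mRn but no w with nRw and nR²w.
G5: fails — sRs, sRu but no w* with sRw* and uR²w*.

G2, G3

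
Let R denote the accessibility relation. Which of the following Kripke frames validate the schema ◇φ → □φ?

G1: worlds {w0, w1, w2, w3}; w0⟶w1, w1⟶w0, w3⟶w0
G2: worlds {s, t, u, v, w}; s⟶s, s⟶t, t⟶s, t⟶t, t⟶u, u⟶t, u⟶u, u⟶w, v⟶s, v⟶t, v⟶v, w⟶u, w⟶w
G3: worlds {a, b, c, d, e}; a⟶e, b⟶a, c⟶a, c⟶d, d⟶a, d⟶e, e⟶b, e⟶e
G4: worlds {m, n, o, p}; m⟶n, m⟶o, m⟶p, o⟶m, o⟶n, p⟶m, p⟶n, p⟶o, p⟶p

This is the axiom for partial functionality; its first-order frame correspondent is ∀x ∀y ∀z (Rxy ∧ Rxz → y = z).
G1: condition met.
G2: fails — s sees both s and t.
G3: fails — c sees both a and d.
G4: fails — m sees both n and o.

G1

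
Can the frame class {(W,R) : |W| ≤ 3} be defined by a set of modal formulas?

Modal frame validity is preserved under disjoint unions.
Any modal formula valid on each of 4 disjoint one-world frames is valid on their disjoint union (validity is preserved under disjoint unions). Each one-world frame has |W|=1≤3, but the union has |W|=4.
So the class is not modally definable.

Not modally definable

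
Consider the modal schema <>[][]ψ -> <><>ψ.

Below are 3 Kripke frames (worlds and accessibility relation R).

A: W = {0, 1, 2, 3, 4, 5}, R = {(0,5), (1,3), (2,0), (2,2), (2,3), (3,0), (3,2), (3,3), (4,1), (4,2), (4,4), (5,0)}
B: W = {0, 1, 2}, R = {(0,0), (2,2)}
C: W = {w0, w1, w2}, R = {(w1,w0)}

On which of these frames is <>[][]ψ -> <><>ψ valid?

The schema corresponds to a generalized confluence (Geach) condition: forall x forall y (xRy -> exists w (y R^2 w & x R^2 w)).
A: fails — 0R5 but no w with 5R²w and 0R²w.
B: satisfies the condition.
C: fails — w1Rw0 but no w with w0R²w and w1R²w.
Valid on: B.

B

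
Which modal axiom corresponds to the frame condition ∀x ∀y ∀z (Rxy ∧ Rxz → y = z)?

A defining formula is ◇r → □r (the CD axiom).
Suppose ◇r→□r is valid. Take Rxy, Rxz and set V(r)={y}. Then ◇r at x, so □r at x, so r at z, i.e. z=y.

◇r → □r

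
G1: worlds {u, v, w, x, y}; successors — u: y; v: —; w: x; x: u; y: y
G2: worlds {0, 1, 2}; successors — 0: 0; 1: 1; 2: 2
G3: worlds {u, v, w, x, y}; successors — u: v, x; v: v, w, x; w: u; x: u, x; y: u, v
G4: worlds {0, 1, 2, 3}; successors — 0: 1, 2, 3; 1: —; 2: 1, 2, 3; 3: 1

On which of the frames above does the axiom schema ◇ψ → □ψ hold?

G1, G2

Frame correspondent (Sahlqvist): ∀x ∀y ∀z (Rxy ∧ Rxz → y = z) — i.e. partial functionality.
G1: holds.
G2: holds.
G3: fails — u sees both v and x.
G4: fails — 0 sees both 1 and 2.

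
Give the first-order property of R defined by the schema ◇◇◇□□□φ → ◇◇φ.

This is a Sahlqvist (Geach-type) schema ◇^3□^3φ → □^0◇^2φ.
Minimal-valuation argument: fix x; take any y with xR^3y and any z with xR^0z. Set V(φ) to the set of worlds R-reachable from y in exactly 3 steps. Then □^3φ holds at y, so the antecedent holds at x; validity forces ◇^2φ at z, giving a w with zR^2w and yR^3w.
First-order correspondent: ∀x ∀y (xR³y → ∃w (yR³w ∧ xR²w)).

∀x ∀y (xR³y → ∃w (yR³w ∧ xR²w))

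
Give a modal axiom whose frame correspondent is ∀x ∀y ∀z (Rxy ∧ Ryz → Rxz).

□p → □□p

The condition is transitivity. The 4 schema □p → □□p defines it.
Suppose □p→□□p is valid. Take Rxy, Ryz and set V(p)={w : Rxw}. Then □p at x, so □□p at x, so □p at y, so p at z, i.e. Rxz.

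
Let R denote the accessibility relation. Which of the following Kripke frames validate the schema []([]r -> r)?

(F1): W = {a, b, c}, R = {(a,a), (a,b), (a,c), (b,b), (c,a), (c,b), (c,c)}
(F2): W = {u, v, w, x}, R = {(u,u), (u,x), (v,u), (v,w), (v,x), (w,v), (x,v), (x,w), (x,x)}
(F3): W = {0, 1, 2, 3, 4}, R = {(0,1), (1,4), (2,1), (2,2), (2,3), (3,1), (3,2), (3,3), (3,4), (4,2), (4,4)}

(F1)

The schema corresponds to shift-reflexivity: forall x forall y (Rxy -> Ryy).
(F1): condition met.
(F2): fails — Rxw but not Rww.
(F3): fails — R31 but not R11.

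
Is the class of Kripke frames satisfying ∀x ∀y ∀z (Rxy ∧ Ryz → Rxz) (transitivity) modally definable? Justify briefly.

Yes, by □r → □□r

The condition is transitivity. A defining modal formula is □r → □□r.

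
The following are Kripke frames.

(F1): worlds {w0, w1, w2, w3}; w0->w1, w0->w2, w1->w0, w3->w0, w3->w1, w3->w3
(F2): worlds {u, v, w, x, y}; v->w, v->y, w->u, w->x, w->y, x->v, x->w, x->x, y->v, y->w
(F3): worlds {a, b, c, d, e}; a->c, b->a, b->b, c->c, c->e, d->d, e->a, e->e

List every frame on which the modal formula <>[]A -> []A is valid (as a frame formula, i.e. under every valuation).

This is the axiom for the Euclidean property; its first-order frame correspondent is forall x forall y forall z (Rxy & Rxz -> Ryz).
(F1): fails — Rw0w1 and Rw0w1 but not Rw1w1.
(F2): fails — Rvw and Rvw but not Rww.
(F3): fails — Rba and Rbb but not Rab.

none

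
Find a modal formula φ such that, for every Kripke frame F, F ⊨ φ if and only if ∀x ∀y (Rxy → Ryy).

This is shift-reflexivity; the standard corresponding axiom is T□: □(□ψ → ψ).

□(□ψ → ψ)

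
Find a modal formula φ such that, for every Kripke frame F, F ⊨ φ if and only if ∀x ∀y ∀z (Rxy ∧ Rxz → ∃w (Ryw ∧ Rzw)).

◇□ψ → □◇ψ

This is convergence; the standard corresponding axiom is .2: ◇□ψ → □◇ψ.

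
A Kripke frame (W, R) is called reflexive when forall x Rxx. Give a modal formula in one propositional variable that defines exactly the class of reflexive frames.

A defining formula is □r → r (the T axiom).
Suppose □r→r is valid. At any x set V(r)={w : Rxw}. Then □r holds at x, so r holds at x, i.e. Rxx.

□r → r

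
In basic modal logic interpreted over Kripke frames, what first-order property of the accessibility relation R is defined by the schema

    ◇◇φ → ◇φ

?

This is frame-equivalent to □φ → □□φ (substitute ¬φ for φ and contrapose).
Suppose □φ→□□φ is valid. Take Rxy, Ryz and set V(φ)={w : Rxw}. Then □φ at x, so □□φ at x, so □φ at y, so φ at z, i.e. Rxz.

Transitivity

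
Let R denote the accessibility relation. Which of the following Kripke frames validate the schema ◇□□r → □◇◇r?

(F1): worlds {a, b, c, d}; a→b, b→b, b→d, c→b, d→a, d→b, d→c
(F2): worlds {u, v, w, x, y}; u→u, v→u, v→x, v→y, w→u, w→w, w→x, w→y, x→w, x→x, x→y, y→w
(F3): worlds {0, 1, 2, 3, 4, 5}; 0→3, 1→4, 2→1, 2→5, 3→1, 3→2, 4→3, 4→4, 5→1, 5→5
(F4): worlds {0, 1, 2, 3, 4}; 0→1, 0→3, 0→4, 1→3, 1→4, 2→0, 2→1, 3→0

Frame correspondent (Sahlqvist): ∀x ∀y ∀z ((xRy ∧ xRz) → ∃w (yR²w ∧ zR²w)) — i.e. a generalized confluence (Geach) condition.
(F1): satisfies the condition.
(F2): satisfies the condition.
(F3): satisfies the condition.
(F4): fails — 0R1, 0R3 but no w with 1R²w and 3R²w.
Valid on: (F1), (F2), (F3).

(F1), (F2), (F3)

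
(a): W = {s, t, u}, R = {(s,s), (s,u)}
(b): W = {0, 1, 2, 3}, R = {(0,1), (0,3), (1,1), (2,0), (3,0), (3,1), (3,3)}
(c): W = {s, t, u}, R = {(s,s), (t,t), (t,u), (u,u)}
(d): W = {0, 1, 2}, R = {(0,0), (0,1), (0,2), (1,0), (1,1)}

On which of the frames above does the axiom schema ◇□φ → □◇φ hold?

(b), (c)

This is the axiom for convergence; its first-order frame correspondent is ∀x ∀y ∀z (Rxy ∧ Rxz → ∃w (Ryw ∧ Rzw)).
(a): fails — Rsu and Rsu but u and u have no common successor.
(b): satisfies the condition.
(c): satisfies the condition.
(d): fails — R00 and R02 but 0 and 2 have no common successor.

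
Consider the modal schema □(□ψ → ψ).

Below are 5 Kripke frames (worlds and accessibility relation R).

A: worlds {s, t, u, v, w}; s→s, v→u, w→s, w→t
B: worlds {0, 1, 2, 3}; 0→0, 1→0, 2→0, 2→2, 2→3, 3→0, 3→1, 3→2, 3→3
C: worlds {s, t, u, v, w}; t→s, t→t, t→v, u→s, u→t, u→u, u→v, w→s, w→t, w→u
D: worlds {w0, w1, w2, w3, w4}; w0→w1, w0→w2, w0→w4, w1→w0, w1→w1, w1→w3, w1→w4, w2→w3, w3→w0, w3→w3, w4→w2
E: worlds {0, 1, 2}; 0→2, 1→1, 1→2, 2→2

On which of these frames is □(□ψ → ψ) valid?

Frame correspondent (Sahlqvist): ∀x ∀y (Rxy → Ryy) — i.e. shift-reflexivity.
A: fails — Rvu but not Ruu.
B: fails — R31 but not R11.
C: fails — Ruv but not Rvv.
D: fails — Rw1w0 but not Rw0w0.
E: ✓.
Valid on: E.

E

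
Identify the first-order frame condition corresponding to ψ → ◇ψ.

This schema is equivalent to the T axiom □ψ → ψ.
It corresponds to reflexivity: ∀x Rxx.

reflexivity: ∀x Rxx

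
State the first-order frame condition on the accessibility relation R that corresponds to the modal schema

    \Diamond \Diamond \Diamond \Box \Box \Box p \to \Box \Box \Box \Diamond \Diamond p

This is a Sahlqvist (Geach-type) schema ◇^3□^3p → □^3◇^2p.
First-order correspondent: \forall x \forall y \forall z ((x R^3 y \wedge x R^3 z) \to \exists w (y R^3 w \wedge z R^2 w)).

\forall x \forall y \forall z ((x R^3 y \wedge x R^3 z) \to \exists w (y R^3 w \wedge z R^2 w))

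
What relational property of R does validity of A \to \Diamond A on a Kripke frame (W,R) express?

reflexivity

This is frame-equivalent to □A → A (substitute ¬A for A and contrapose).
Suppose □A→A is valid. At any x set V(A)={w : Rxw}. Then □A holds at x, so A holds at x, i.e. Rxx.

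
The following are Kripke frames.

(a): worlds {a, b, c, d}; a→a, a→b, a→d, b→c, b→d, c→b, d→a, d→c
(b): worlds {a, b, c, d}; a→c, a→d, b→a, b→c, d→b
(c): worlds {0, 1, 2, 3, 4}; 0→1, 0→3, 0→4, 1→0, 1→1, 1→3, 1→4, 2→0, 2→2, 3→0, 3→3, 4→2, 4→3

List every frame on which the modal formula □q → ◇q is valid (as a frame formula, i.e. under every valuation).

(a), (c)

Frame correspondent (Sahlqvist): ∀x ∃y Rxy — i.e. seriality.
(a): ✓.
(b): fails — world c has no successor.
(c): ✓.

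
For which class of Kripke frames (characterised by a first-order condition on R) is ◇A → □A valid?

Suppose ◇A→□A is valid. Take Rxy, Rxz and set V(A)={y}. Then ◇A at x, so □A at x, so A at z, i.e. z=y.
Conversely, any frame satisfying ∀x ∀y ∀z (Rxy ∧ Rxz → y = z) validates the schema.
Frame condition: ∀x ∀y ∀z (Rxy ∧ Rxz → y = z).

partial functionality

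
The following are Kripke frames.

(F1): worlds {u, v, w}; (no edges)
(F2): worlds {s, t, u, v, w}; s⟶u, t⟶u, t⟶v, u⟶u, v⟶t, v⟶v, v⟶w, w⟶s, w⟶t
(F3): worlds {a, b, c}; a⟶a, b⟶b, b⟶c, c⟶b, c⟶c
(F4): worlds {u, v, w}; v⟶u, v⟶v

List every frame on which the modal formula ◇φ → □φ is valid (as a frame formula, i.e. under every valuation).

(F1)

Frame correspondent (Sahlqvist): ∀x ∀y ∀z (Rxy ∧ Rxz → y = z) — i.e. partial functionality.
(F1): condition met.
(F2): fails — t sees both u and v.
(F3): fails — b sees both b and c.
(F4): fails — v sees both u and v.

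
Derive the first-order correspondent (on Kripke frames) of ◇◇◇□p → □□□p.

∀x ∀y ∀z ((xR³y ∧ xR³z) → ∃w (yRw ∧ z = w))

This is a Sahlqvist (Geach-type) schema ◇^3□^1p → □^3◇^0p.
Minimal-valuation argument: fix x; take any y with xR^3y and any z with xR^3z. Set V(p) to the set of worlds R-reachable from y in exactly 1 step. Then □^1p holds at y, so the antecedent holds at x; validity forces ◇^0p at z, giving a w with zR^0w and yR^1w.
First-order correspondent: ∀x ∀y ∀z ((xR³y ∧ xR³z) → ∃w (yRw ∧ z = w)).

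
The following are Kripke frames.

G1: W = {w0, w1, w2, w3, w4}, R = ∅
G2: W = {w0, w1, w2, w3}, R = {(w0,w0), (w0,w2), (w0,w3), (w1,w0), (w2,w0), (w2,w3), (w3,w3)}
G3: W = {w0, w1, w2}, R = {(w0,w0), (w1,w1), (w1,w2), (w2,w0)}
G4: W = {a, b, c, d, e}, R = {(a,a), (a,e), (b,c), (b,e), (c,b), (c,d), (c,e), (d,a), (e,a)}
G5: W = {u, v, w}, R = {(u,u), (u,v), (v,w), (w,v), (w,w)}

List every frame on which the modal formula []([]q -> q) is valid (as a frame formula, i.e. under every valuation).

G1

Frame correspondent (Sahlqvist): forall x forall y (Rxy -> Ryy) — i.e. shift-reflexivity.
G1: satisfies the condition.
G2: fails — Rw0w2 but not Rw2w2.
G3: fails — Rw1w2 but not Rw2w2.
G4: fails — Rbc but not Rcc.
G5: fails — Ruv but not Rvv.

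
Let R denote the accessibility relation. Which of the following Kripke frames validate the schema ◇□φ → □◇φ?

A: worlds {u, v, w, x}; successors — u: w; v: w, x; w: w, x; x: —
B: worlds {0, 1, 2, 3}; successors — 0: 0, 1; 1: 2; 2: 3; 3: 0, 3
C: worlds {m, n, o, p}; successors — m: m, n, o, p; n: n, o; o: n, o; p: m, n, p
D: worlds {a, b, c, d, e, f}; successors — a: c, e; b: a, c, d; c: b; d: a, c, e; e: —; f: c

This is the axiom for convergence; its first-order frame correspondent is ∀x ∀y ∀z (Rxy ∧ Rxz → ∃w (Ryw ∧ Rzw)).
A: fails — Rvw and Rvx but w and x have no common successor.
B: fails — R00 and R01 but 0 and 1 have no common successor.
C: condition met.
D: fails — Rae and Rae but e and e have no common successor.
Valid on: C.

C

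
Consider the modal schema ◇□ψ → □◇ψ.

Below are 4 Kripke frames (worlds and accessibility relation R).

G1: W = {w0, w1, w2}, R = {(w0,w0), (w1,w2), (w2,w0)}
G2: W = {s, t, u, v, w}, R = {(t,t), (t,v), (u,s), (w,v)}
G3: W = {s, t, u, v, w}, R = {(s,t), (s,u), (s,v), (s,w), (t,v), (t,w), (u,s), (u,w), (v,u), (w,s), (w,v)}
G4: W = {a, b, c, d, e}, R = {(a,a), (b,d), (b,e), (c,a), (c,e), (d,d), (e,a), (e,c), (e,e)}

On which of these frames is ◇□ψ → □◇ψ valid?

G1

The schema corresponds to convergence: ∀x ∀y ∀z (Rxy ∧ Rxz → ∃w (Ryw ∧ Rzw)).
G1: condition met.
G2: fails — Rtt and Rtv but t and v have no common successor.
G3: fails — Rsv and Rsw but v and w have no common successor.
G4: fails — Rbe and Rbd but e and d have no common successor.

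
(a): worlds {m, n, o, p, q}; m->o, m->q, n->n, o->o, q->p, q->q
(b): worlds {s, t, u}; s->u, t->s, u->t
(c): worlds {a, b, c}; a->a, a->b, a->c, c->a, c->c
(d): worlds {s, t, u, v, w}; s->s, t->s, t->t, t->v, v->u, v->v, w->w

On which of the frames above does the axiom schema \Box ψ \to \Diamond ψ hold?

(b)

The schema corresponds to seriality: \forall x \exists y Rxy.
(a): fails — world p has no successor.
(b): holds.
(c): fails — world b has no successor.
(d): fails — world u has no successor.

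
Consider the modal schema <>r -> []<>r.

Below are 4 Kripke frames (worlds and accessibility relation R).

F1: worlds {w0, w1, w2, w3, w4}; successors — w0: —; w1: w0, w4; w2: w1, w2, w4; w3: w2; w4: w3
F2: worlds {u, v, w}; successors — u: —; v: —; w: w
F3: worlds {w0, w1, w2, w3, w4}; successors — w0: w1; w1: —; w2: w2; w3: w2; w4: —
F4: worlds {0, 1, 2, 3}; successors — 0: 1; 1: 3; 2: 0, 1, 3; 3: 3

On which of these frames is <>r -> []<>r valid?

F2

The schema corresponds to the Euclidean property: forall x forall y forall z (Rxy & Rxz -> Ryz).
F1: fails — Rw1w0 and Rw1w0 but not Rw0w0.
F2: ✓.
F3: fails — Rw0w1 and Rw0w1 but not Rw1w1.
F4: fails — R01 and R01 but not R11.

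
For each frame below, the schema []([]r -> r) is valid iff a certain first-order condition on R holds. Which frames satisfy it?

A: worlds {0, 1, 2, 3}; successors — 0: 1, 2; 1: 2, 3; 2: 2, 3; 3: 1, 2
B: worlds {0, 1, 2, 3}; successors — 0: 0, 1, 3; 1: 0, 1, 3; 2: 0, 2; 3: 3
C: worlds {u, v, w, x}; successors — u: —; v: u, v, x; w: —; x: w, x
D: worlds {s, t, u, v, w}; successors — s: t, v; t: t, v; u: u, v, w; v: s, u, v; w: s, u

B

Frame correspondent (Sahlqvist): forall x forall y (Rxy -> Ryy) — i.e. shift-reflexivity.
A: fails — R01 but not R11.
B: holds.
C: fails — Rxw but not Rww.
D: fails — Ruw but not Rww.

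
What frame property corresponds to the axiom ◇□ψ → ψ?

This is frame-equivalent to ψ → □◇ψ (substitute ¬ψ for ψ and contrapose).
Suppose ψ→□◇ψ is valid. Take Rxy and set V(ψ)={x}. Then ψ at x, so □◇ψ at x, so ◇ψ at y, so some z with Ryz has ψ; z=x, i.e. Ryx.
Conversely, any frame satisfying ∀x ∀y (Rxy → Ryx) validates the schema.
So the correspondent is symmetry.

symmetry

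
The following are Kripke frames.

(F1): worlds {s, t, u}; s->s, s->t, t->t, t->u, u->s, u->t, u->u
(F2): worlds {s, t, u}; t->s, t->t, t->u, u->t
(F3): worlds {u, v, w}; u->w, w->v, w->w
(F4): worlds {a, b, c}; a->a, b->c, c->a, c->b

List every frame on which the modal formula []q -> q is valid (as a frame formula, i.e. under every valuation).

(F1)

This is the axiom for reflexivity; its first-order frame correspondent is forall x Rxx.
(F1): holds.
(F2): fails — world s does not see itself.
(F3): fails — world u does not see itself.
(F4): fails — world b does not see itself.
Valid on: (F1).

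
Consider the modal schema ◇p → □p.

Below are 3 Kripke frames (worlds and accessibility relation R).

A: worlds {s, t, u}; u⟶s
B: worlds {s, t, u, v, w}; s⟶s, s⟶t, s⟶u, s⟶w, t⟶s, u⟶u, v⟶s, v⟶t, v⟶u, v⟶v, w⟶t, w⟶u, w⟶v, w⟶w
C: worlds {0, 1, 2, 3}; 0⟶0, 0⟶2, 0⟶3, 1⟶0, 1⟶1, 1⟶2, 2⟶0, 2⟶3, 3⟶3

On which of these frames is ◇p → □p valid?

The schema corresponds to partial functionality: ∀x ∀y ∀z (Rxy ∧ Rxz → y = z).
A: condition met.
B: fails — s sees both s and t.
C: fails — 0 sees both 0 and 2.

A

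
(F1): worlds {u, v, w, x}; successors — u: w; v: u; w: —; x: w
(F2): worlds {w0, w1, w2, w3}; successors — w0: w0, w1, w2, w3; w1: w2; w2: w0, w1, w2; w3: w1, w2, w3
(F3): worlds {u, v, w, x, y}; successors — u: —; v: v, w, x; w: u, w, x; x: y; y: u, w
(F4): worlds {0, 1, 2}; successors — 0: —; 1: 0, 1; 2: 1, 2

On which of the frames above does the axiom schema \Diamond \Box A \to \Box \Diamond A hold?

(F2)

The schema corresponds to convergence: \forall x \forall y \forall z (Rxy \wedge Rxz \to \exists w (Ryw \wedge Rzw)).
(F1): fails — Ruw and Ruw but w and w have no common successor.
(F2): condition met.
(F3): fails — Rvv and Rvx but v and x have no common successor.
(F4): fails — R10 and R10 but 0 and 0 have no common successor.
Valid on: (F2).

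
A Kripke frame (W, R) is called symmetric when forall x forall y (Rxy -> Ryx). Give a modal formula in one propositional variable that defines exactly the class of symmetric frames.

r → □◇r

A defining formula is r → □◇r (the B axiom).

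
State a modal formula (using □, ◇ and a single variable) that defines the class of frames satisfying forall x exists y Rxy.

The condition is seriality. The D schema □r → ◇r defines it.
Suppose □r→◇r is valid. At any x set V(r)=W. Then □r at x, so ◇r at x, so x has a successor.

□r → ◇r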